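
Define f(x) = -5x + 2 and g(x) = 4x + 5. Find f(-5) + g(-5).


12


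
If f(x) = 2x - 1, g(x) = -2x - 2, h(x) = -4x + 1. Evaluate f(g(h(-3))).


h(-3) = 13
g(13) = -28
f(-28) = -57

-57


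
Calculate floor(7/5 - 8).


-7


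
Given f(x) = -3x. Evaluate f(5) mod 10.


f(5) = -15
-15 mod 10 = 5

5


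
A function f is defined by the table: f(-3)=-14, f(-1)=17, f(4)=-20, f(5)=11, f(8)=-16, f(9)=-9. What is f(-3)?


Reading from the table at x = -3

-14


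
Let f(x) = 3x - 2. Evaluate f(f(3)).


f(3) = 7
f(7) = 19

19


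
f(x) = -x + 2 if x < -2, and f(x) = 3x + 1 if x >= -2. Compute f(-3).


-3 satisfies x < -2
f(-3) = 5

5


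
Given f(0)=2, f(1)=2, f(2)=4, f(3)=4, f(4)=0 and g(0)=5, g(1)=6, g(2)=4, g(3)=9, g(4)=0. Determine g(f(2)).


f(2) = 4
g(4) = 0

0


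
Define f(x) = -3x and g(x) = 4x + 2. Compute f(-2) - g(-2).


f(-2) = 6
g(-2) = -6
Difference = 12

12


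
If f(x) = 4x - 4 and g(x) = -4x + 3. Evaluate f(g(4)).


g(4) = -13
f(-13) = -56

-56


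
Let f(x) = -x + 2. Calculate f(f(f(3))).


-1


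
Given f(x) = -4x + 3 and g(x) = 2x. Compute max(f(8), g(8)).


f(8) = -29
g(8) = 16
max = 16

16


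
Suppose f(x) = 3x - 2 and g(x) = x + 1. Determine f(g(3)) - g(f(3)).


2


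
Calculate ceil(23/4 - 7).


23/4 = 5.75
5.75 - 7 = -1.25
ceil(-1.25) = -1

-1


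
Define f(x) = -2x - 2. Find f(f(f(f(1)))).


f(1) = -4
f(-4) = 6
f(6) = -14
f(-14) = 26

26


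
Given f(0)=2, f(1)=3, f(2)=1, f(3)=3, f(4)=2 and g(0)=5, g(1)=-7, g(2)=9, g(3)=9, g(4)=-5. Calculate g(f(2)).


f(2) = 1
g(1) = -7

-7


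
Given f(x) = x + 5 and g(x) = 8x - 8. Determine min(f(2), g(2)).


f(2) = 7
g(2) = 8
min = 7

7


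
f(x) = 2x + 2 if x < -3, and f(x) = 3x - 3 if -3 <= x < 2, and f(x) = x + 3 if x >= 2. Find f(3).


6


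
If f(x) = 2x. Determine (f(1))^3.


f(1) = 2
(2)^3 = 8

8


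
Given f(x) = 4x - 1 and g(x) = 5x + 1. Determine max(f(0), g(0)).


f(0) = -1
g(0) = 1
max = 1

1


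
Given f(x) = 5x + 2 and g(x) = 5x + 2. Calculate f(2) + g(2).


f(2) = 12
g(2) = 12
Sum = 24

24


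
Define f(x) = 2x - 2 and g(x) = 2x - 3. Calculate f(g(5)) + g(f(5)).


f(g(5)) = 12
g(f(5)) = 13
Sum = 25

25


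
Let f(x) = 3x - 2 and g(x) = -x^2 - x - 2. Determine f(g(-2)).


g(-2) = -4
f(-4) = -14

-14


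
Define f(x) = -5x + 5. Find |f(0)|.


f(0) = 5
|5| = 5

5


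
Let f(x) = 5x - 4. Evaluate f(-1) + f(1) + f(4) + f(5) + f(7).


60


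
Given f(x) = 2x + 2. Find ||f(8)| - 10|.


f(8) = 18
|18| = 18
|18 - 10| = 8

8


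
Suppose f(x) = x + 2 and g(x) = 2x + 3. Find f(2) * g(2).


f(2) = 4
g(2) = 7
Product = 28

28


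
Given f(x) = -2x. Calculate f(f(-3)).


f(-3) = 6
f(6) = -12

-12


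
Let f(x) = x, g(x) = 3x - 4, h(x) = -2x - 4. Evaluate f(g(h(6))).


h(6) = -16
g(-16) = -52
f(-52) = -52

-52


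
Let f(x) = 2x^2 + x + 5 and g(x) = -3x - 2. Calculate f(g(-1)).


g(-1) = 1
f(1) = 2*(1)^2 + 1*(1) + 5 = 8

8


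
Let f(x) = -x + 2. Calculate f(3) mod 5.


f(3) = -1
-1 mod 5 = 4

4


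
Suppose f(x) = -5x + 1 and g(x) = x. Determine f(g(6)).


-29


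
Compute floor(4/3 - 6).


4/3 = 1.3333
1.3333 - 6 = -4.6667
floor(-4.6667) = -5

-5


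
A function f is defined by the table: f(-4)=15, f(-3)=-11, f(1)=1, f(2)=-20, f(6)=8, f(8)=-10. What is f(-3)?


Reading from the table at x = -3

-11


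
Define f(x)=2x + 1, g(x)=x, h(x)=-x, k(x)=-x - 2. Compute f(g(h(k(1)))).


k(1) = -3
h(-3) = 3
g(3) = 3
f(3) = 7

7


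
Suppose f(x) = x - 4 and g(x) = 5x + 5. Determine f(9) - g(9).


f(9) = 5
g(9) = 50
Difference = -45

-45


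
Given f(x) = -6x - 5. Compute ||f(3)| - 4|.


f(3) = -23
|-23| = 23
|23 - 4| = 19

19


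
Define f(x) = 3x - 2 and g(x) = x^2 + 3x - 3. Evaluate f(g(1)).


g(1) = 1
f(1) = 1

1


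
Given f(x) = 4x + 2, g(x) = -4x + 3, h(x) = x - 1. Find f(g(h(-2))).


h(-2) = -3
g(-3) = 15
f(15) = 62

62


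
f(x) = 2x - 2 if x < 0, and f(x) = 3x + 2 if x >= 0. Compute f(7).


7 satisfies x >= 0
f(7) = 23

23


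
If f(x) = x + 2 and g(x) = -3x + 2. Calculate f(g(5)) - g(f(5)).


f(g(5)) = -11
g(f(5)) = -19
Difference = 8

8


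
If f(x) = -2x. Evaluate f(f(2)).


8


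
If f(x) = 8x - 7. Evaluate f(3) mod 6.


f(3) = 17
17 mod 6 = 5

5


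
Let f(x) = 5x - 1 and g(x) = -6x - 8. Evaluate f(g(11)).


g(11) = -74
f(-74) = -371

-371


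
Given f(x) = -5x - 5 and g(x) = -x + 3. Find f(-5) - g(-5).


f(-5) = 20
g(-5) = 8
Difference = 12

12


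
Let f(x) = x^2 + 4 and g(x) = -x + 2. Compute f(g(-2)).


20


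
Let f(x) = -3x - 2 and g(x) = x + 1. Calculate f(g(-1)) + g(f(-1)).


0


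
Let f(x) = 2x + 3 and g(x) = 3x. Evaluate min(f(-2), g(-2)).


f(-2) = -1
g(-2) = -6
min = -6

-6


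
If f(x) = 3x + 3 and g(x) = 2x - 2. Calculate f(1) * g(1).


f(1) = 6
g(1) = 0
Product = 0

0


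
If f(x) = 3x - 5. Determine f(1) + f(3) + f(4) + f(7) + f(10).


50


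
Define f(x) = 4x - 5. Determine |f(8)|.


f(8) = 27
|27| = 27

27


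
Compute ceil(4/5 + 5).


4/5 = 0.8
0.8 + 5 = 5.8
ceil(5.8) = 6

6


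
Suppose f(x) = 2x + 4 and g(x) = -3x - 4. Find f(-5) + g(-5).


f(-5) = -6
g(-5) = 11
Sum = 5

5


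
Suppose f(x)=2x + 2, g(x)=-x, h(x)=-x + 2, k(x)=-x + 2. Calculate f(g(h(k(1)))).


k(1) = 1
h(1) = 1
g(1) = -1
f(-1) = 0

0


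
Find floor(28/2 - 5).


28/2 = 14
14 - 5 = 9
floor(9) = 9

9


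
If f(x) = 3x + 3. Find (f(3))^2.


f(3) = 12
(12)^2 = 144

144


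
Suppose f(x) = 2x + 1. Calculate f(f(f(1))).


f(1) = 3
f(3) = 7
f(7) = 15

15


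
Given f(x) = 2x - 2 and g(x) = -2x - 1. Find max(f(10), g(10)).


f(10) = 18
g(10) = -21
max = 18

18


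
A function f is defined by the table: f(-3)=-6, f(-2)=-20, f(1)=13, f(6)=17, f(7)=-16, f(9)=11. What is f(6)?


Reading from the table at x = 6

17


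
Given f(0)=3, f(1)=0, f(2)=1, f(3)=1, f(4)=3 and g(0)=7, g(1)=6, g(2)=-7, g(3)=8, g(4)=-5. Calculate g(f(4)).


8


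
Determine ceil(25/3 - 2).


25/3 = 8.3333
8.3333 - 2 = 6.3333
ceil(6.3333) = 7

7


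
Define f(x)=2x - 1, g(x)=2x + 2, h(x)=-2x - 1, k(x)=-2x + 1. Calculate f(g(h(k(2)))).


k(2) = -3
h(-3) = 5
g(5) = 12
f(12) = 23

23


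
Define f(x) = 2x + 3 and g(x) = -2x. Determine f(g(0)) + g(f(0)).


f(g(0)) = 3
g(f(0)) = -6
Sum = -3

-3


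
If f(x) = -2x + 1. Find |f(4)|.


f(4) = -7
|-7| = 7

7


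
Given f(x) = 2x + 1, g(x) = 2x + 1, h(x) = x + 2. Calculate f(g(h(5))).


h(5) = 7
g(7) = 15
f(15) = 31

31


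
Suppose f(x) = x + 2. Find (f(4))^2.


f(4) = 6
(6)^2 = 36

36


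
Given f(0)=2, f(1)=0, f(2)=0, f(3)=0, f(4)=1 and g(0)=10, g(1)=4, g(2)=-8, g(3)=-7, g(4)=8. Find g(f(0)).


-8


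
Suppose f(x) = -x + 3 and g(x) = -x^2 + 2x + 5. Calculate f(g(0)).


-2


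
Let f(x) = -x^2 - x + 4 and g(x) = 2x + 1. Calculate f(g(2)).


-26


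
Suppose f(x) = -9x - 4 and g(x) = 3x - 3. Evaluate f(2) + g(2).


f(2) = -22
g(2) = 3
Sum = -19

-19


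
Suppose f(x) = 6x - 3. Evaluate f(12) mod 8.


f(12) = 69
69 mod 8 = 5

5


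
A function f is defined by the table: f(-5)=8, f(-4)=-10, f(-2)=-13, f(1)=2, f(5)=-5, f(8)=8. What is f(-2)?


Reading from the table at x = -2

-13


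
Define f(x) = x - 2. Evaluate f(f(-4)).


f(-4) = -6
f(-6) = -8

-8


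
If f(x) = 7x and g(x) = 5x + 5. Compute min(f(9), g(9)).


f(9) = 63
g(9) = 50
min = 50

50


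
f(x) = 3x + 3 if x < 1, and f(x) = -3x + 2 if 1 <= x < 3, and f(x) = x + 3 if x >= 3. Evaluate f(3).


6


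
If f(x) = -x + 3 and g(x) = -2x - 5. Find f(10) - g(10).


f(10) = -7
g(10) = -25
Difference = 18

18


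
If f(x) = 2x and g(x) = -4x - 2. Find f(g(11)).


g(11) = -46
f(-46) = -92

-92


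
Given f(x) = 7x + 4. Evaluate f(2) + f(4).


f(2) = 18
f(4) = 32
Sum = 50

50


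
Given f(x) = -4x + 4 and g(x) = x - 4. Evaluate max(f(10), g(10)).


f(10) = -36
g(10) = 6
max = 6

6


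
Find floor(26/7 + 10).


26/7 = 3.7143
3.7143 + 10 = 13.7143
floor(13.7143) = 13

13


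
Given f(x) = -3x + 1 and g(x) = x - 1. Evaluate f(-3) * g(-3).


f(-3) = 10
g(-3) = -4
Product = -40

-40


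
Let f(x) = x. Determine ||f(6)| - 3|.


f(6) = 6
|6| = 6
|6 - 3| = 3

3


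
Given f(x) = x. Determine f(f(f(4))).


f(4) = 4
f(4) = 4
f(4) = 4

4


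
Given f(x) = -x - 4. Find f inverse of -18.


Solve -x - 4 = -18
x = (-18 + 4) / (-1) = 14

14


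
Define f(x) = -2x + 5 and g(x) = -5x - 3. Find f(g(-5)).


-39


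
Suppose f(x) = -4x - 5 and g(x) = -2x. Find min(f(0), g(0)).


f(0) = -5
g(0) = 0
min = -5

-5


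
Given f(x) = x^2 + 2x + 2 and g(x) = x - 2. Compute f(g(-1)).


g(-1) = -3
f(-3) = 1*(-3)^2 + 2*(-3) + 2 = 5

5


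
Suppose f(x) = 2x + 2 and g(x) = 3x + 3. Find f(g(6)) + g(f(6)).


f(g(6)) = 44
g(f(6)) = 45
Sum = 89

89


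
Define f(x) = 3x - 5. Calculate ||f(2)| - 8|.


f(2) = 1
|1| = 1
|1 - 8| = 7

7


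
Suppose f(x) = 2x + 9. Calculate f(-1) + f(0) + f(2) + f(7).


f(-1) = 7
f(0) = 9
f(2) = 13
f(7) = 23
Sum = 52

52


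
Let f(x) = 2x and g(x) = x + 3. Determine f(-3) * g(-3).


f(-3) = -6
g(-3) = 0
Product = 0

0


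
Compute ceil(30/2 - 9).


6


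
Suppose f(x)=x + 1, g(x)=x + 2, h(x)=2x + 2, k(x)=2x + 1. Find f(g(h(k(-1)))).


k(-1) = -1
h(-1) = 0
g(0) = 2
f(2) = 3

3


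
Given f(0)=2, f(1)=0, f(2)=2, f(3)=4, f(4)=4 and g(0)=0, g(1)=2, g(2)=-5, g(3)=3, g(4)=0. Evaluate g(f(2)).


f(2) = 2
g(2) = -5

-5


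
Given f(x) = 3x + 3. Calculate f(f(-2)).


f(-2) = -3
f(-3) = -6

-6


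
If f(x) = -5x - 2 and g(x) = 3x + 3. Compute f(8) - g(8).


f(8) = -42
g(8) = 27
Difference = -69

-69


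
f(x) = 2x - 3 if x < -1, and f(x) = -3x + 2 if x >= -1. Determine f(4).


4 satisfies x >= -1
f(4) = -10

-10


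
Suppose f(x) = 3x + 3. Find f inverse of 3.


0


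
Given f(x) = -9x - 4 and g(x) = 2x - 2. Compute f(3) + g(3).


f(3) = -31
g(3) = 4
Sum = -27

-27


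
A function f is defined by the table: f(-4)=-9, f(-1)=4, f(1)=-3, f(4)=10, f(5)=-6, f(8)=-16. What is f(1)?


Reading from the table at x = 1

-3


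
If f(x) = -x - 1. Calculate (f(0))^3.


-1


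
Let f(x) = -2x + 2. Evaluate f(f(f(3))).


f(3) = -4
f(-4) = 10
f(10) = -18

-18


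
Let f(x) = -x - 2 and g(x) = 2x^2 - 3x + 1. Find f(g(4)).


g(4) = 21
f(21) = -23

-23


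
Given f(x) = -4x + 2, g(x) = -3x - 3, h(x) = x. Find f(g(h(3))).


h(3) = 3
g(3) = -12
f(-12) = 50

50


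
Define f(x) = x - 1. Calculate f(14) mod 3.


f(14) = 13
13 mod 3 = 1

1


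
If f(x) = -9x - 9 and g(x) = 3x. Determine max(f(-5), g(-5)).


f(-5) = 36
g(-5) = -15
max = 36

36


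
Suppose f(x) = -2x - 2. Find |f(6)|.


14


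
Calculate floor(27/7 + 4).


27/7 = 3.8571
3.8571 + 4 = 7.8571
floor(7.8571) = 7

7


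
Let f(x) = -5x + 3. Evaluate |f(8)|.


37


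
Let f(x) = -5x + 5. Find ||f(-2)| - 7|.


f(-2) = 15
|15| = 15
|15 - 7| = 8

8


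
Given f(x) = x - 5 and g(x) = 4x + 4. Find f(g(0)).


g(0) = 4
f(4) = -1

-1


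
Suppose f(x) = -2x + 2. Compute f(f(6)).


22


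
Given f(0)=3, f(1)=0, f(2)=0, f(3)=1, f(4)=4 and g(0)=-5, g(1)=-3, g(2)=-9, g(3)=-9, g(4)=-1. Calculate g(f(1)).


f(1) = 0
g(0) = -5

-5


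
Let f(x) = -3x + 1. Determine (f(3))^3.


f(3) = -8
(-8)^3 = -512

-512


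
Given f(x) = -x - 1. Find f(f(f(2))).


f(2) = -3
f(-3) = 2
f(2) = -3

-3


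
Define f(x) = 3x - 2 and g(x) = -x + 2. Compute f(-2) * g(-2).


f(-2) = -8
g(-2) = 4
Product = -32

-32


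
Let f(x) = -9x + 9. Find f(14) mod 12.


f(14) = -117
-117 mod 12 = 3

3


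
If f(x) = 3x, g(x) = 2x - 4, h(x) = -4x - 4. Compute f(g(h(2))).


h(2) = -12
g(-12) = -28
f(-28) = -84

-84


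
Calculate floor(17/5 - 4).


17/5 = 3.4
3.4 - 4 = -0.6
floor(-0.6) = -1

-1


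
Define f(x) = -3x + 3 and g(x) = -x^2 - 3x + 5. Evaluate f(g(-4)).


g(-4) = 1
f(1) = 0

0


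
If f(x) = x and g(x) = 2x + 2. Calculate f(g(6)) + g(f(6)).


f(g(6)) = 14
g(f(6)) = 14
Sum = 28

28


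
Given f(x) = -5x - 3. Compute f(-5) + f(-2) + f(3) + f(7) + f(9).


f(-5) = 22
f(-2) = 7
f(3) = -18
f(7) = -38
f(9) = -48
Sum = -75

-75


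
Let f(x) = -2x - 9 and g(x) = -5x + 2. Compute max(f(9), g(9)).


-27


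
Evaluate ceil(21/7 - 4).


21/7 = 3
3 - 4 = -1
ceil(-1) = -1

-1


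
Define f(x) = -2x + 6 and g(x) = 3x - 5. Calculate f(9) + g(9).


f(9) = -12
g(9) = 22
Sum = 10

10


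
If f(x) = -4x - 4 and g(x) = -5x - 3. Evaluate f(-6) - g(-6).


f(-6) = 20
g(-6) = 27
Difference = -7

-7


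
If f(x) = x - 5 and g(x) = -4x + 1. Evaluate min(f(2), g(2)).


f(2) = -3
g(2) = -7
min = -7

-7


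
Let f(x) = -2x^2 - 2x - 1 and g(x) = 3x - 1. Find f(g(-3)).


g(-3) = -10
f(-10) = (-2)*(-10)^2 - 2*(-10) - 1 = -181

-181


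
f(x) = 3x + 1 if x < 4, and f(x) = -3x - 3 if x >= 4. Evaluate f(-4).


-11


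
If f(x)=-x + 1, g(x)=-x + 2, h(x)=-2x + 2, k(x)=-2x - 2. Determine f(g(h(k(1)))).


k(1) = -4
h(-4) = 10
g(10) = -8
f(-8) = 9

9


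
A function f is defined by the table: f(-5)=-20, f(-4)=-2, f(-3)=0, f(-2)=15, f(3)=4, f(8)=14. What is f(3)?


Reading from the table at x = 3

4


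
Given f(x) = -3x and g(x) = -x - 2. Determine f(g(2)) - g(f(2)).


8


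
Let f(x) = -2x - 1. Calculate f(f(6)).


25


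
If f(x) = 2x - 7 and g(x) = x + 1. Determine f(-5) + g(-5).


f(-5) = -17
g(-5) = -4
Sum = -21

-21


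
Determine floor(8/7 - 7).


8/7 = 1.1429
1.1429 - 7 = -5.8571
floor(-5.8571) = -6

-6


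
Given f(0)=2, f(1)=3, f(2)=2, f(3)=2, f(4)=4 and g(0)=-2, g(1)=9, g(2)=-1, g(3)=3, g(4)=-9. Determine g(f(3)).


f(3) = 2
g(2) = -1

-1


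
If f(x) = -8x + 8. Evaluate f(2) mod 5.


f(2) = -8
-8 mod 5 = 2

2


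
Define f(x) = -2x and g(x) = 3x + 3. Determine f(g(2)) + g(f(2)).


-27


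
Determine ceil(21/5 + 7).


21/5 = 4.2
4.2 + 7 = 11.2
ceil(11.2) = 12

12


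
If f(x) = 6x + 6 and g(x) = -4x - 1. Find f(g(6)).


-144


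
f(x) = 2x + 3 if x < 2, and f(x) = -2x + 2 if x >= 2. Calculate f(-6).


-6 satisfies x < 2
f(-6) = -9

-9


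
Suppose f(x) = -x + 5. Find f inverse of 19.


Solve -x + 5 = 19
x = (19 - 5) / (-1) = -14

-14


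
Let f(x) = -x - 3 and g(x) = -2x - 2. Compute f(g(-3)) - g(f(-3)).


f(g(-3)) = -7
g(f(-3)) = -2
Difference = -5

-5


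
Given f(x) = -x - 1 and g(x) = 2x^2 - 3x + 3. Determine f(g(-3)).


g(-3) = 30
f(30) = -31

-31


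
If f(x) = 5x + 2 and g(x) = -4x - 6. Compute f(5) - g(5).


f(5) = 27
g(5) = -26
Difference = 53

53


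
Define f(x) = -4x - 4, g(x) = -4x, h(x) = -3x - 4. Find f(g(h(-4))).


h(-4) = 8
g(8) = -32
f(-32) = 124

124


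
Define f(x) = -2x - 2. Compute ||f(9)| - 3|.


f(9) = -20
|-20| = 20
|20 - 3| = 17

17


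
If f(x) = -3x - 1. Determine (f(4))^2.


f(4) = -13
(-13)^2 = 169

169


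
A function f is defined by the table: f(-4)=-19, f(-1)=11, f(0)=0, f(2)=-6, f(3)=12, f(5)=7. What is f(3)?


Reading from the table at x = 3

12


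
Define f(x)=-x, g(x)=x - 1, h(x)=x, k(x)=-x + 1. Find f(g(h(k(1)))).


k(1) = 0
h(0) = 0
g(0) = -1
f(-1) = 1

1


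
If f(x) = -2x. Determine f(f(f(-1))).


f(-1) = 2
f(2) = -4
f(-4) = 8

8


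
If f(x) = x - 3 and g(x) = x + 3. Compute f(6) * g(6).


f(6) = 3
g(6) = 9
Product = 27

27


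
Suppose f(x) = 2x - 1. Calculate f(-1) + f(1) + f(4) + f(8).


f(-1) = -3
f(1) = 1
f(4) = 7
f(8) = 15
Sum = 20

20


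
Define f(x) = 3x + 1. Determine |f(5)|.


16


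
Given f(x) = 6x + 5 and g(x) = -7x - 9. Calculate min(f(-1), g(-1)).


f(-1) = -1
g(-1) = -2
min = -2

-2


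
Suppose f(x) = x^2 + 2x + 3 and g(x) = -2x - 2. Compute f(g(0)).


g(0) = -2
f(-2) = 1*(-2)^2 + 2*(-2) + 3 = 3

3


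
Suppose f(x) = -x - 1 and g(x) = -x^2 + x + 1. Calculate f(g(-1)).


g(-1) = -1
f(-1) = 0

0


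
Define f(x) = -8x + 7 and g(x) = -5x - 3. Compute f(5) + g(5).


-61


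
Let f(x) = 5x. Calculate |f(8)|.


f(8) = 40
|40| = 40

40


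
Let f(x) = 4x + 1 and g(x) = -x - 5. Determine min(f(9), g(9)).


f(9) = 37
g(9) = -14
min = -14

-14


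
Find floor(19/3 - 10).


19/3 = 6.3333
6.3333 - 10 = -3.6667
floor(-3.6667) = -4

-4


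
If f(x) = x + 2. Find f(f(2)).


f(2) = 4
f(4) = 6

6


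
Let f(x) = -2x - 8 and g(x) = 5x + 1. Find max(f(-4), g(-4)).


f(-4) = 0
g(-4) = -19
max = 0

0


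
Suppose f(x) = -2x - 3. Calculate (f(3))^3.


-729


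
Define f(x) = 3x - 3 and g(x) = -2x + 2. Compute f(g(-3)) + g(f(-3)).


47


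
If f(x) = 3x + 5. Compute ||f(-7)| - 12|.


f(-7) = -16
|-16| = 16
|16 - 12| = 4

4


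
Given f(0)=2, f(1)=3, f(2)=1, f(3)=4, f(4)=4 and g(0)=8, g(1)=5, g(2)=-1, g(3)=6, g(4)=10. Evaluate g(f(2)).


5


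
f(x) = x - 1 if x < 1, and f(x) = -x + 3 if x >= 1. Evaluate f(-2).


-2 satisfies x < 1
f(-2) = -3

-3


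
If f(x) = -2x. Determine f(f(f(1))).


f(1) = -2
f(-2) = 4
f(4) = -8

-8


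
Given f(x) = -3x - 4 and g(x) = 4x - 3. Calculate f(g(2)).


g(2) = 5
f(5) = -19

-19


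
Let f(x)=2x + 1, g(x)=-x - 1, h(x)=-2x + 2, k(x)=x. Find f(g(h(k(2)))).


k(2) = 2
h(2) = -2
g(-2) = 1
f(1) = 3

3


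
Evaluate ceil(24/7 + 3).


24/7 = 3.4286
3.4286 + 3 = 6.4286
ceil(6.4286) = 7

7


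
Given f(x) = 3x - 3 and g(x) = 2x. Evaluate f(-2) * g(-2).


f(-2) = -9
g(-2) = -4
Product = 36

36


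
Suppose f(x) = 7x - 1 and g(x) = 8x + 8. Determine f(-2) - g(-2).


f(-2) = -15
g(-2) = -8
Difference = -7

-7


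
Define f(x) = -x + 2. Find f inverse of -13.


Solve -x + 2 = -13
x = (-13 - 2) / (-1) = 15

15


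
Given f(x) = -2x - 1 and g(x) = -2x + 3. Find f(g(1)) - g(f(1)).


f(g(1)) = -3
g(f(1)) = 9
Difference = -12

-12


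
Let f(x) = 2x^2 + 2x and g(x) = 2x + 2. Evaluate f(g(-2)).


g(-2) = -2
f(-2) = 2*(-2)^2 + 2*(-2) = 4

4


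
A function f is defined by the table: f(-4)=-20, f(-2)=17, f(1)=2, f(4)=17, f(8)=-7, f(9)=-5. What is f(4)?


17


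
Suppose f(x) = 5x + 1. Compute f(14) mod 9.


8


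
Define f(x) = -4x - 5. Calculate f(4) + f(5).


f(4) = -21
f(5) = -25
Sum = -46

-46


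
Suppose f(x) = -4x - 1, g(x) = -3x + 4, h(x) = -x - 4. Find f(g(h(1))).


h(1) = -5
g(-5) = 19
f(19) = -77

-77


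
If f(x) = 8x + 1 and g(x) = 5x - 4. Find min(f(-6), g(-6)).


f(-6) = -47
g(-6) = -34
min = -47

-47


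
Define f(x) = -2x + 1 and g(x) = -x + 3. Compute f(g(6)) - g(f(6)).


-7


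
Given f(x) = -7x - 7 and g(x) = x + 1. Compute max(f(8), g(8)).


f(8) = -63
g(8) = 9
max = 9

9


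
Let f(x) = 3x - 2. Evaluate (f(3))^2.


f(3) = 7
(7)^2 = 49

49


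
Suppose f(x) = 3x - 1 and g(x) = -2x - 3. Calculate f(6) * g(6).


-255


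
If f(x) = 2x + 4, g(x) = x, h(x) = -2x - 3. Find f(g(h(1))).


-6


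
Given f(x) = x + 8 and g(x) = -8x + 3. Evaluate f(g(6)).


-37


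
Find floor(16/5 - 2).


16/5 = 3.2
3.2 - 2 = 1.2
floor(1.2) = 1

1


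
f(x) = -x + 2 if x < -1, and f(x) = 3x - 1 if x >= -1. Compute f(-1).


-4


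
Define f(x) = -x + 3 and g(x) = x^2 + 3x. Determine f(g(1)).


g(1) = 4
f(4) = -1

-1


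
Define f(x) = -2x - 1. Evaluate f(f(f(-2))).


f(-2) = 3
f(3) = -7
f(-7) = 13

13


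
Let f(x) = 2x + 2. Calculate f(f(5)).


f(5) = 12
f(12) = 26

26


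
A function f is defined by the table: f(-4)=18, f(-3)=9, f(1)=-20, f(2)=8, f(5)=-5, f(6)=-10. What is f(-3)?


9


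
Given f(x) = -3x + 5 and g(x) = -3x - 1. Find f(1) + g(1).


f(1) = 2
g(1) = -4
Sum = -2

-2


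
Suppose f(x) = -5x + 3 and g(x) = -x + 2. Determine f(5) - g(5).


-19


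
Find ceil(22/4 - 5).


22/4 = 5.5
5.5 - 5 = 0.5
ceil(0.5) = 1

1


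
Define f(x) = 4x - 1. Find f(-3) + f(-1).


f(-3) = -13
f(-1) = -5
Sum = -18

-18


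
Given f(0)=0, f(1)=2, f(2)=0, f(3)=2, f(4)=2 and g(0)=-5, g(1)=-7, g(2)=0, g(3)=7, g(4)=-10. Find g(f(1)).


f(1) = 2
g(2) = 0

0


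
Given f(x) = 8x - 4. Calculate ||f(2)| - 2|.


f(2) = 12
|12| = 12
|12 - 2| = 10

10


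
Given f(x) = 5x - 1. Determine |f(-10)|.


f(-10) = -51
|-51| = 51

51


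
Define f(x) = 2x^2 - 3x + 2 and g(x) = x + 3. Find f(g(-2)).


g(-2) = 1
f(1) = 2*(1)^2 - 3*(1) + 2 = 1

1


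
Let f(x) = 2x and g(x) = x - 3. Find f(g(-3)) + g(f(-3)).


-21


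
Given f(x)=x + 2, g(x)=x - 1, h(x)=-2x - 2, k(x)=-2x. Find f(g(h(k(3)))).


k(3) = -6
h(-6) = 10
g(10) = 9
f(9) = 11

11


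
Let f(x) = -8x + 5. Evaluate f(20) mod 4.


1


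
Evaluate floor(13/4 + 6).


9


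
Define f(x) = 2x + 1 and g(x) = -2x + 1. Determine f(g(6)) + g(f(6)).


f(g(6)) = -21
g(f(6)) = -25
Sum = -46

-46


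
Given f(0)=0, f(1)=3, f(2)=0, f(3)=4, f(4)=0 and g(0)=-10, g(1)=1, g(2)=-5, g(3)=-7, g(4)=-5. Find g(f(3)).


f(3) = 4
g(4) = -5

-5


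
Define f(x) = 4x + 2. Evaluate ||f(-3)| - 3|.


f(-3) = -10
|-10| = 10
|10 - 3| = 7

7


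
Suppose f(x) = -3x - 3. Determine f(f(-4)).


f(-4) = 9
f(9) = -30

-30


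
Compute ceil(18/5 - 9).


18/5 = 3.6
3.6 - 9 = -5.4
ceil(-5.4) = -5

-5


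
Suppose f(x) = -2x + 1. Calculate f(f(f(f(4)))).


f(4) = -7
f(-7) = 15
f(15) = -29
f(-29) = 59

59


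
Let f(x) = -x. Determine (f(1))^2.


f(1) = -1
(-1)^2 = 1

1


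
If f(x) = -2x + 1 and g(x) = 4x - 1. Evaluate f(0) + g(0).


f(0) = 1
g(0) = -1
Sum = 0

0


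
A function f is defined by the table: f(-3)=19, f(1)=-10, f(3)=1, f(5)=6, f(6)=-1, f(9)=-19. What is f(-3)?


Reading from the table at x = -3

19


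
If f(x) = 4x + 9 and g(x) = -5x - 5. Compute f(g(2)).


g(2) = -15
f(-15) = -51

-51


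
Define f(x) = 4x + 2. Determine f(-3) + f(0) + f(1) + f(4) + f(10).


f(-3) = -10
f(0) = 2
f(1) = 6
f(4) = 18
f(10) = 42
Sum = 58

58


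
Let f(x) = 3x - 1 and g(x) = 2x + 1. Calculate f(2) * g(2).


f(2) = 5
g(2) = 5
Product = 25

25


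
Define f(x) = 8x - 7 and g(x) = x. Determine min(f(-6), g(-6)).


f(-6) = -55
g(-6) = -6
min = -55

-55


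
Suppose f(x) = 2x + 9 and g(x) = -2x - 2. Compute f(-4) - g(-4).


f(-4) = 1
g(-4) = 6
Difference = -5

-5


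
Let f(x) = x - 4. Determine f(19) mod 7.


f(19) = 15
15 mod 7 = 1

1


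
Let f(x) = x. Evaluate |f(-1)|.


f(-1) = -1
|-1| = 1

1


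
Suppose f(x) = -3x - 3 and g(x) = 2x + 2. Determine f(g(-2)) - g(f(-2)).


f(g(-2)) = 3
g(f(-2)) = 8
Difference = -5

-5


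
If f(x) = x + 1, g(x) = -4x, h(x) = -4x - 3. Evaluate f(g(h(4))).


h(4) = -19
g(-19) = 76
f(76) = 77

77


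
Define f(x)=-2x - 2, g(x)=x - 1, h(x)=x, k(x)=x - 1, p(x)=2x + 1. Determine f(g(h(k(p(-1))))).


4


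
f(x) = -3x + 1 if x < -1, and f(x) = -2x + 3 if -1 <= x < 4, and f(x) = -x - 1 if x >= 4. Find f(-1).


5


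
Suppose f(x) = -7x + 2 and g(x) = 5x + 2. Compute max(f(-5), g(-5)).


37


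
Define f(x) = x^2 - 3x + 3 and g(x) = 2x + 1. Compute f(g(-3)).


g(-3) = -5
f(-5) = 1*(-5)^2 - 3*(-5) + 3 = 43

43


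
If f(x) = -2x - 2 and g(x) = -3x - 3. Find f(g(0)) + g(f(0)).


f(g(0)) = 4
g(f(0)) = 3
Sum = 7

7


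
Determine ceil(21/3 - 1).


21/3 = 7
7 - 1 = 6
ceil(6) = 6

6


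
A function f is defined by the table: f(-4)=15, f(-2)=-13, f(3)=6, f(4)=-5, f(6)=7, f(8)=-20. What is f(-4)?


Reading from the table at x = -4

15


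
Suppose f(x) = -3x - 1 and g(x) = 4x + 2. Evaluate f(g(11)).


g(11) = 46
f(46) = -139

-139


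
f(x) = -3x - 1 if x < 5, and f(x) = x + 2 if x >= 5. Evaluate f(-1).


-1 satisfies x < 5
f(-1) = 2

2


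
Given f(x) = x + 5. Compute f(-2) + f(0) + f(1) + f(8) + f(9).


41


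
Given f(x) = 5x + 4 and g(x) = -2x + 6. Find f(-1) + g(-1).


7


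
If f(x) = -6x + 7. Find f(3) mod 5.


f(3) = -11
-11 mod 5 = 4

4


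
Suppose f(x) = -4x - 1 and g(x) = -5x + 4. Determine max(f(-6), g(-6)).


f(-6) = 23
g(-6) = 34
max = 34

34


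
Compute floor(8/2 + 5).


8/2 = 4
4 + 5 = 9
floor(9) = 9

9


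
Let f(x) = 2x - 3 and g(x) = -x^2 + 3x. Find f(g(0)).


g(0) = 0
f(0) = -3

-3


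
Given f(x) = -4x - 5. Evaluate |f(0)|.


f(0) = -5
|-5| = 5

5


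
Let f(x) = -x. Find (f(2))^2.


f(2) = -2
(-2)^2 = 4

4


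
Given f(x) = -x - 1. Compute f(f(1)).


f(1) = -2
f(-2) = 1

1


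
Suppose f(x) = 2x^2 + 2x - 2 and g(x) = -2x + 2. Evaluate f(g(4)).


g(4) = -6
f(-6) = 2*(-6)^2 + 2*(-6) - 2 = 58

58


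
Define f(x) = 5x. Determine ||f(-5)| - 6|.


f(-5) = -25
|-25| = 25
|25 - 6| = 19

19


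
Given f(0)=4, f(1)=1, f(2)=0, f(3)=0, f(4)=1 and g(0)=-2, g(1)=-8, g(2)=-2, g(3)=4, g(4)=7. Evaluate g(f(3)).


f(3) = 0
g(0) = -2

-2


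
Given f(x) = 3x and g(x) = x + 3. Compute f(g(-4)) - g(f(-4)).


f(g(-4)) = -3
g(f(-4)) = -9
Difference = 6

6


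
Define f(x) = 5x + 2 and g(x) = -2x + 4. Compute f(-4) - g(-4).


f(-4) = -18
g(-4) = 12
Difference = -30

-30


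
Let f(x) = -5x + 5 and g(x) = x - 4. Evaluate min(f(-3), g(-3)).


f(-3) = 20
g(-3) = -7
min = -7

-7


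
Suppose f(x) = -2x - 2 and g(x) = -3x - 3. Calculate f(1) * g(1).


f(1) = -4
g(1) = -6
Product = 24

24


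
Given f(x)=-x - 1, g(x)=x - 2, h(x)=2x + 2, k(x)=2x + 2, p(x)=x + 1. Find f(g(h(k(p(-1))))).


p(-1) = 0
k(0) = 2
h(2) = 6
g(6) = 4
f(4) = -5

-5


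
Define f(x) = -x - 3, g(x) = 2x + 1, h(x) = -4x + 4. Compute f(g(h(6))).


h(6) = -20
g(-20) = -39
f(-39) = 36

36


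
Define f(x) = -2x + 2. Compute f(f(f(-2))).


22


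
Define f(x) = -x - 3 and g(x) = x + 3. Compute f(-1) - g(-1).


f(-1) = -2
g(-1) = 2
Difference = -4

-4


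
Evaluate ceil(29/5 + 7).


29/5 = 5.8
5.8 + 7 = 12.8
ceil(12.8) = 13

13


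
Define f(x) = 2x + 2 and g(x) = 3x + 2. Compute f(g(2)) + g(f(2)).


f(g(2)) = 18
g(f(2)) = 20
Sum = 38

38


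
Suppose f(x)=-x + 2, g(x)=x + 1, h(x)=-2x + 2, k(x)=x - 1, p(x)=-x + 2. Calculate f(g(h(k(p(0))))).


p(0) = 2
k(2) = 1
h(1) = 0
g(0) = 1
f(1) = 1

1


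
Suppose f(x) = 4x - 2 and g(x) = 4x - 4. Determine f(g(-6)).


-114


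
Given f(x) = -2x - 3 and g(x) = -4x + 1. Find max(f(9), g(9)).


f(9) = -21
g(9) = -35
max = -21

-21


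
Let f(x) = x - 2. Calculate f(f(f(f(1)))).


-7


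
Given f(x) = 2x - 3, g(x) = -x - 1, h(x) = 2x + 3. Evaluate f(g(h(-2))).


h(-2) = -1
g(-1) = 0
f(0) = -3

-3


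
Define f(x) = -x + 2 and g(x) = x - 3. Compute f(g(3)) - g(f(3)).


f(g(3)) = 2
g(f(3)) = -4
Difference = 6

6


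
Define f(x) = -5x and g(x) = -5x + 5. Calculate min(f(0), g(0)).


f(0) = 0
g(0) = 5
min = 0

0


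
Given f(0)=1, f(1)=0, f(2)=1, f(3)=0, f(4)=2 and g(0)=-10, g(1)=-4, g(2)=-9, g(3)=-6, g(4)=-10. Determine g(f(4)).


-9


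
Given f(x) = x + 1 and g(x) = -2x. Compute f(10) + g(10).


-9


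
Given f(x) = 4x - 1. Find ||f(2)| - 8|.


f(2) = 7
|7| = 7
|7 - 8| = 1

1


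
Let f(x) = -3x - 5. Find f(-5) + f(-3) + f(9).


f(-5) = 10
f(-3) = 4
f(9) = -32
Sum = -18

-18


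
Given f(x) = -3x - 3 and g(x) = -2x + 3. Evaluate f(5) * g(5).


f(5) = -18
g(5) = -7
Product = 126

126


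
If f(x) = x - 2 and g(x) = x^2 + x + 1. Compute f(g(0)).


g(0) = 1
f(1) = -1

-1


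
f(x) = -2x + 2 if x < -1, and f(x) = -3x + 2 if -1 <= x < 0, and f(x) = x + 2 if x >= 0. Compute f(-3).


-3 satisfies x < -1
f(-3) = 8

8


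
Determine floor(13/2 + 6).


13/2 = 6.5
6.5 + 6 = 12.5
floor(12.5) = 12

12


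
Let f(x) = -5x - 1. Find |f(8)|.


41


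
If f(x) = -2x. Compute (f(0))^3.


0


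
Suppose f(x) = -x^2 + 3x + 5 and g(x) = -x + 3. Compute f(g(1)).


g(1) = 2
f(2) = (-1)*(2)^2 + 3*(2) + 5 = 7

7


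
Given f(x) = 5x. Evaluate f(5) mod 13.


f(5) = 25
25 mod 13 = 12

12


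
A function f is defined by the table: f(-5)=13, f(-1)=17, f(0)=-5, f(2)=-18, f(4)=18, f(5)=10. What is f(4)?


18


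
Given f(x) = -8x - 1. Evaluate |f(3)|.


f(3) = -25
|-25| = 25

25


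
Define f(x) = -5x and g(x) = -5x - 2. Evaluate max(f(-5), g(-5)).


25


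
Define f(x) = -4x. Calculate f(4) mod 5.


f(4) = -16
-16 mod 5 = 4

4


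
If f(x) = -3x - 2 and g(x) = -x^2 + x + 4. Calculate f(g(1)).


g(1) = 4
f(4) = -14

-14


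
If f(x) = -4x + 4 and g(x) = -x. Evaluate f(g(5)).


g(5) = -5
f(-5) = 24

24


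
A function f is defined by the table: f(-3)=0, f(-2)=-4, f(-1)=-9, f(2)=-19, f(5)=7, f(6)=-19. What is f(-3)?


Reading from the table at x = -3

0


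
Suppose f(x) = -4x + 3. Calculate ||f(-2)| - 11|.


f(-2) = 11
|11| = 11
|11 - 11| = 0

0


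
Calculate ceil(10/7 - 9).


-7


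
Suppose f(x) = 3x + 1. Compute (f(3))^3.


f(3) = 10
(10)^3 = 1000

1000


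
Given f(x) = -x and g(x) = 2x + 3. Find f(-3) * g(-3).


f(-3) = 3
g(-3) = -3
Product = -9

-9


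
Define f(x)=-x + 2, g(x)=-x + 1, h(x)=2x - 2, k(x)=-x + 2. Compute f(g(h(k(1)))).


1


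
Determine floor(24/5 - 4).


0


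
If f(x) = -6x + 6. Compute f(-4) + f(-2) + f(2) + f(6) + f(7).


f(-4) = 30
f(-2) = 18
f(2) = -6
f(6) = -30
f(7) = -36
Sum = -24

-24


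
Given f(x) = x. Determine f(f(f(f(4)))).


4


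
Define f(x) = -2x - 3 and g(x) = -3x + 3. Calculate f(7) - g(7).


f(7) = -17
g(7) = -18
Difference = 1

1


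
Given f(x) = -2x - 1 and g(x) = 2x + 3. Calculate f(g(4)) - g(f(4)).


f(g(4)) = -23
g(f(4)) = -15
Difference = -8

-8


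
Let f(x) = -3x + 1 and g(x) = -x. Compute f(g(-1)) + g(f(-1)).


f(g(-1)) = -2
g(f(-1)) = -4
Sum = -6

-6


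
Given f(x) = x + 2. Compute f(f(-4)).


f(-4) = -2
f(-2) = 0

0


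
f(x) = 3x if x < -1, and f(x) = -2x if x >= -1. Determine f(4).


4 satisfies x >= -1
f(4) = -8

-8


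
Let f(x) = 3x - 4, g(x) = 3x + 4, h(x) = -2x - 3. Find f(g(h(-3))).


h(-3) = 3
g(3) = 13
f(13) = 35

35


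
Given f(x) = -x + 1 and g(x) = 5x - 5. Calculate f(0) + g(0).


f(0) = 1
g(0) = -5
Sum = -4

-4


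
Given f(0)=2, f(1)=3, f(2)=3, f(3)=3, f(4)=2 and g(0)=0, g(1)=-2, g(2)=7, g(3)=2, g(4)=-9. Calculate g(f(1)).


f(1) = 3
g(3) = 2

2


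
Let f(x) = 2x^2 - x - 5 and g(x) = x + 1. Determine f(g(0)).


g(0) = 1
f(1) = 2*(1)^2 - 1*(1) - 5 = -4

-4


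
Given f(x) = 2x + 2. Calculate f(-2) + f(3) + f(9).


26


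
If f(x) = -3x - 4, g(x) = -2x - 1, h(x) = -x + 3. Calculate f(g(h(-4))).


h(-4) = 7
g(7) = -15
f(-15) = 41

41


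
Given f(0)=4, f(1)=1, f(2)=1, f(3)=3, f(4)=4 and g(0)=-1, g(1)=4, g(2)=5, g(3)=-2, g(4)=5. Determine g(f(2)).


f(2) = 1
g(1) = 4

4


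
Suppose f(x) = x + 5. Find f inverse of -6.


Solve x + 5 = -6
x = (-6 - 5) / 1 = -11

-11


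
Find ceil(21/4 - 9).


21/4 = 5.25
5.25 - 9 = -3.75
ceil(-3.75) = -3

-3


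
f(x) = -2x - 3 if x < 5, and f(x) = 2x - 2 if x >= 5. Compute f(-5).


-5 satisfies x < 5
f(-5) = 7

7


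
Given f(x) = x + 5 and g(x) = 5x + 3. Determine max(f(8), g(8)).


43


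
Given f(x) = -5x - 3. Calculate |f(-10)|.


f(-10) = 47
|47| = 47

47


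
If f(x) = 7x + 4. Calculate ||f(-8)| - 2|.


f(-8) = -52
|-52| = 52
|52 - 2| = 50

50


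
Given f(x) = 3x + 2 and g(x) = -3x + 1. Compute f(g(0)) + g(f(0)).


0


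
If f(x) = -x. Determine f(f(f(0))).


f(0) = 0
f(0) = 0
f(0) = 0

0


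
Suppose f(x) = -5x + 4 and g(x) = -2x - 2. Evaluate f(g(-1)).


g(-1) = 0
f(0) = 4

4


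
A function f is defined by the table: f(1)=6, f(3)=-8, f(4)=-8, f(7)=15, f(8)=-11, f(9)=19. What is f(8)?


Reading from the table at x = 8

-11


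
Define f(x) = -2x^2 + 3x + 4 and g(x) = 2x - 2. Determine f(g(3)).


g(3) = 4
f(4) = (-2)*(4)^2 + 3*(4) + 4 = -16

-16


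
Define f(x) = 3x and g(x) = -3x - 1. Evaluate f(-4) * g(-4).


f(-4) = -12
g(-4) = 11
Product = -132

-132


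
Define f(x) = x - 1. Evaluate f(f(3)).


f(3) = 2
f(2) = 1

1


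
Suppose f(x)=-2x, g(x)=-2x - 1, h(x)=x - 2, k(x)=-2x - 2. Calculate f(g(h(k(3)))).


-38


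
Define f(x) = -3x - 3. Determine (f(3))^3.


f(3) = -12
(-12)^3 = -1728

-1728


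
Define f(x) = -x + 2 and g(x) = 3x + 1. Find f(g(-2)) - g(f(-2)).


f(g(-2)) = 7
g(f(-2)) = 13
Difference = -6

-6


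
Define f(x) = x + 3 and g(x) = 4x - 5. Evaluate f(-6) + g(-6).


f(-6) = -3
g(-6) = -29
Sum = -32

-32


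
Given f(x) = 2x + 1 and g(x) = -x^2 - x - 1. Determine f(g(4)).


g(4) = -21
f(-21) = -41

-41


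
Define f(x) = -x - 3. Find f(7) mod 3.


2


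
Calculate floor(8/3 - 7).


8/3 = 2.6667
2.6667 - 7 = -4.3333
floor(-4.3333) = -5

-5


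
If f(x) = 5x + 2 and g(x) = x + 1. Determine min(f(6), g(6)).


f(6) = 32
g(6) = 7
min = 7

7


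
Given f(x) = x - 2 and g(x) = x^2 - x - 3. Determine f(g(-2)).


g(-2) = 3
f(3) = 1

1


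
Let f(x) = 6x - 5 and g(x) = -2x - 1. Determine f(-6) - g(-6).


f(-6) = -41
g(-6) = 11
Difference = -52

-52


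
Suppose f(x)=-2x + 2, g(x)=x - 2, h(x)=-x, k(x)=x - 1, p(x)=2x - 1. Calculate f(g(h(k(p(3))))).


p(3) = 5
k(5) = 4
h(4) = -4
g(-4) = -6
f(-6) = 14

14


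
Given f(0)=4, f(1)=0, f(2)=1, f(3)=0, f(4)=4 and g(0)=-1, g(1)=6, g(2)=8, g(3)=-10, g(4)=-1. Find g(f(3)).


f(3) = 0
g(0) = -1

-1


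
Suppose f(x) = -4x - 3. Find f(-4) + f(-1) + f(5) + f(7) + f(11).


f(-4) = 13
f(-1) = 1
f(5) = -23
f(7) = -31
f(11) = -47
Sum = -87

-87


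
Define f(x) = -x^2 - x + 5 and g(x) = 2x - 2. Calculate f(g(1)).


g(1) = 0
f(0) = (-1)*(0)^2 - 1*(0) + 5 = 5

5


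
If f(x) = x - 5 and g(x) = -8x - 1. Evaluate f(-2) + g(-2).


f(-2) = -7
g(-2) = 15
Sum = 8

8


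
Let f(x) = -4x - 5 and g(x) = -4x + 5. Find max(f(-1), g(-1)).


f(-1) = -1
g(-1) = 9
max = 9

9


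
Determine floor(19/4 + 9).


13


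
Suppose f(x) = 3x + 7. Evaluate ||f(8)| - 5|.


26


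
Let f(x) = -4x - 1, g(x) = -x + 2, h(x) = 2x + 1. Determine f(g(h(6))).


h(6) = 13
g(13) = -11
f(-11) = 43

43


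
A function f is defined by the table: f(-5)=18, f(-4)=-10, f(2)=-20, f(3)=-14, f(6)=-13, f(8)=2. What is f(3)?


Reading from the table at x = 3

-14


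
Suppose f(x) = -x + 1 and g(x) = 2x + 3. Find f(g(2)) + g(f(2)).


f(g(2)) = -6
g(f(2)) = 1
Sum = -5

-5


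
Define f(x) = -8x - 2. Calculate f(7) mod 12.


f(7) = -58
-58 mod 12 = 2

2


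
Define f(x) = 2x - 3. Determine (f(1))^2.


f(1) = -1
(-1)^2 = 1

1


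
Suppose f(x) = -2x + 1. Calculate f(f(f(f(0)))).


f(0) = 1
f(1) = -1
f(-1) = 3
f(3) = -5

-5


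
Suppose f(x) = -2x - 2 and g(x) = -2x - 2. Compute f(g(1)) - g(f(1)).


0


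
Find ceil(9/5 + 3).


9/5 = 1.8
1.8 + 3 = 4.8
ceil(4.8) = 5

5


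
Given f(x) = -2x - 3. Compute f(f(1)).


7


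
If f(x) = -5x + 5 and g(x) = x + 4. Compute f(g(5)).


g(5) = 9
f(9) = -40

-40


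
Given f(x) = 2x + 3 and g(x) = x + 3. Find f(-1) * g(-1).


f(-1) = 1
g(-1) = 2
Product = 2

2


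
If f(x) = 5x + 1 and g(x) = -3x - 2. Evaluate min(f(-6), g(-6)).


f(-6) = -29
g(-6) = 16
min = -29

-29


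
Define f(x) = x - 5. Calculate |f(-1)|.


f(-1) = -6
|-6| = 6

6


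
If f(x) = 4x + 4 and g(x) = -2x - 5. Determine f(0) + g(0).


-1


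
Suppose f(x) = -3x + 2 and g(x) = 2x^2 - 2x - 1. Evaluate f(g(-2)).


-31


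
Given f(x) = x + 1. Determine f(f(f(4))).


f(4) = 5
f(5) = 6
f(6) = 7

7


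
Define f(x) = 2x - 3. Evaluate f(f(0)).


f(0) = -3
f(-3) = -9

-9


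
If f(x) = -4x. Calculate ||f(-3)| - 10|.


f(-3) = 12
|12| = 12
|12 - 10| = 2

2


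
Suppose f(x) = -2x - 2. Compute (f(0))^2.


4


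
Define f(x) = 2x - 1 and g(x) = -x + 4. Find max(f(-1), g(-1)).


f(-1) = -3
g(-1) = 5
max = 5

5


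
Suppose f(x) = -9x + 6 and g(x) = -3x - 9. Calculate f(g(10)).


g(10) = -39
f(-39) = 357

357


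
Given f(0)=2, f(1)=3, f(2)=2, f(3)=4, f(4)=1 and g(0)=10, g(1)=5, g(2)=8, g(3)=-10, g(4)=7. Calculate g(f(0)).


f(0) = 2
g(2) = 8

8


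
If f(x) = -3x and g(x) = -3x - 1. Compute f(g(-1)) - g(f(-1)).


f(g(-1)) = -6
g(f(-1)) = -10
Difference = 4

4


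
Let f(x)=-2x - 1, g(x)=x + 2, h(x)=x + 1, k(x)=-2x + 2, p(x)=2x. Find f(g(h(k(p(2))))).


p(2) = 4
k(4) = -6
h(-6) = -5
g(-5) = -3
f(-3) = 5

5


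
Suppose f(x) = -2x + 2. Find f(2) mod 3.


f(2) = -2
-2 mod 3 = 1

1


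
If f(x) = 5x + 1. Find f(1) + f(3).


22


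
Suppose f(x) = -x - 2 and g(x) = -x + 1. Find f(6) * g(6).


f(6) = -8
g(6) = -5
Product = 40

40


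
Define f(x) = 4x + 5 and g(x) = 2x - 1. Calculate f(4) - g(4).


f(4) = 21
g(4) = 7
Difference = 14

14


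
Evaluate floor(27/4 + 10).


27/4 = 6.75
6.75 + 10 = 16.75
floor(16.75) = 16

16


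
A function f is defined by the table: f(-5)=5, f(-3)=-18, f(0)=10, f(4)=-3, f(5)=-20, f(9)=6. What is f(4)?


Reading from the table at x = 4

-3


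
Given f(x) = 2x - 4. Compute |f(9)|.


f(9) = 14
|14| = 14

14


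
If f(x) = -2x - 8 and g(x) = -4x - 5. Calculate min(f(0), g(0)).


f(0) = -8
g(0) = -5
min = -8

-8


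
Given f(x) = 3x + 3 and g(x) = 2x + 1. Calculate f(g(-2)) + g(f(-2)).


f(g(-2)) = -6
g(f(-2)) = -5
Sum = -11

-11


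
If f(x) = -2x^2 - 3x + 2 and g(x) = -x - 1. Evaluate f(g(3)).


g(3) = -4
f(-4) = (-2)*(-4)^2 - 3*(-4) + 2 = -18

-18


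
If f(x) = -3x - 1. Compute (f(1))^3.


f(1) = -4
(-4)^3 = -64

-64


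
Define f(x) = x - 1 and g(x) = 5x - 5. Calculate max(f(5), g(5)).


f(5) = 4
g(5) = 20
max = 20

20


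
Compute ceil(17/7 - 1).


17/7 = 2.4286
2.4286 - 1 = 1.4286
ceil(1.4286) = 2

2


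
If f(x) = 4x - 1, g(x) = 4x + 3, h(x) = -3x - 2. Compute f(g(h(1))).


h(1) = -5
g(-5) = -17
f(-17) = -69

-69


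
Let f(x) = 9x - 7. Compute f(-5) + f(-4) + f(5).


f(-5) = -52
f(-4) = -43
f(5) = 38
Sum = -57

-57


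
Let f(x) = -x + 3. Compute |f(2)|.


1


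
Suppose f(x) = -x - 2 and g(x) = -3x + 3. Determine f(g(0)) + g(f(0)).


4


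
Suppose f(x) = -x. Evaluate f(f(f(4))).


f(4) = -4
f(-4) = 4
f(4) = -4

-4


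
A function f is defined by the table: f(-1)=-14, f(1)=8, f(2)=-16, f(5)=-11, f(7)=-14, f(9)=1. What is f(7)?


Reading from the table at x = 7

-14


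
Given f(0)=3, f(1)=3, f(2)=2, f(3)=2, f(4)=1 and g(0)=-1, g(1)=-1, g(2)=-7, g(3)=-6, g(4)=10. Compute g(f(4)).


-1


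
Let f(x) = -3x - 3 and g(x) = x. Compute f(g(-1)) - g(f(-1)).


0


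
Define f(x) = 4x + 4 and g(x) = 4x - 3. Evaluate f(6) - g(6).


f(6) = 28
g(6) = 21
Difference = 7

7


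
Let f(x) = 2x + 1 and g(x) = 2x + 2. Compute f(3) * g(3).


f(3) = 7
g(3) = 8
Product = 56

56
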